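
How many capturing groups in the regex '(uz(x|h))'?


To count capturing groups, count each '(' that starts a group.
Pattern: '(uz(x|h))'
Walking through the pattern:
  Position 0: '(' -> group #1
  Position 3: '(' -> group #2
Total capturing groups: 2

2


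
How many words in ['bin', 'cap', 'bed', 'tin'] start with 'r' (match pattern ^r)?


Pattern ^r anchors to start of word. Check which words begin with 'r':
  'bin' -> no
  'cap' -> no
  'bed' -> no
  'tin' -> no
Matching words: []
Count: 0

0


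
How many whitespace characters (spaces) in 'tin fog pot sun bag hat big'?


\s matches whitespace characters (spaces, tabs, etc.).
Text: 'tin fog pot sun bag hat big'
This text has 7 words separated by spaces.
Number of spaces = number of words - 1 = 7 - 1 = 6

6


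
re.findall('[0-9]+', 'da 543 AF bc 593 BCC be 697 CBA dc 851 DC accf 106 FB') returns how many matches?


Pattern '[0-9]+' finds one or more digits.
Text: 'da 543 AF bc 593 BCC be 697 CBA dc 851 DC accf 106 FB'
Scanning for matches:
  Match 1: '543'
  Match 2: '593'
  Match 3: '697'
  Match 4: '851'
  Match 5: '106'
Total matches: 5

5


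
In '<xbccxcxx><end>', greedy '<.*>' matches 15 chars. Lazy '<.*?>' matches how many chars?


Greedy '<.*>' tries to match as MUCH as possible.
Lazy '<.*?>' tries to match as LITTLE as possible.

String: '<xbccxcxx><end>'
Greedy '<.*>' starts at first '<' and extends to the LAST '>': '<xbccxcxx><end>' (15 chars)
Lazy '<.*?>' starts at first '<' and stops at the FIRST '>': '<xbccxcxx>' (10 chars)

10


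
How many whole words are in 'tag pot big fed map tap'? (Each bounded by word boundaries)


Word boundaries (\b) mark the start/end of each word.
Text: 'tag pot big fed map tap'
Splitting by whitespace:
  Word 1: 'tag'
  Word 2: 'pot'
  Word 3: 'big'
  Word 4: 'fed'
  Word 5: 'map'
  Word 6: 'tap'
Total whole words: 6

6


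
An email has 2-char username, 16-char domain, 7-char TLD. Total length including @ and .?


An email address has format: username@domain.tld
Username length: 2
'@' character: 1
Domain length: 16
'.' character: 1
TLD length: 7
Total = 2 + 1 + 16 + 1 + 7 = 27

27


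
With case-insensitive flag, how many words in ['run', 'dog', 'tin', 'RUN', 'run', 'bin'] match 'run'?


Case-insensitive matching: compare each word's lowercase form to 'run'.
  'run' -> lower='run' -> MATCH
  'dog' -> lower='dog' -> no
  'tin' -> lower='tin' -> no
  'RUN' -> lower='run' -> MATCH
  'run' -> lower='run' -> MATCH
  'bin' -> lower='bin' -> no
Matches: ['run', 'RUN', 'run']
Count: 3

3


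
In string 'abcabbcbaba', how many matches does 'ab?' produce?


Pattern 'ab?' matches 'a' optionally followed by 'b'.
String: 'abcabbcbaba'
Scanning left to right for 'a' then checking next char:
  Match 1: 'ab' (a followed by b)
  Match 2: 'ab' (a followed by b)
  Match 3: 'ab' (a followed by b)
  Match 4: 'a' (a not followed by b)
Total matches: 4

4


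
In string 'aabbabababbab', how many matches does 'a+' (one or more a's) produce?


Pattern 'a+' matches one or more consecutive a's.
String: 'aabbabababbab'
Scanning for runs of a:
  Match 1: 'aa' (length 2)
  Match 2: 'a' (length 1)
  Match 3: 'a' (length 1)
  Match 4: 'a' (length 1)
  Match 5: 'a' (length 1)
Total matches: 5

5


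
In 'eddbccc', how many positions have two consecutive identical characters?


Looking for consecutive identical characters in 'eddbccc':
  pos 0-1: 'e' vs 'd' -> different
  pos 1-2: 'd' vs 'd' -> MATCH ('dd')
  pos 2-3: 'd' vs 'b' -> different
  pos 3-4: 'b' vs 'c' -> different
  pos 4-5: 'c' vs 'c' -> MATCH ('cc')
  pos 5-6: 'c' vs 'c' -> MATCH ('cc')
Consecutive identical pairs: ['dd', 'cc', 'cc']
Count: 3

3


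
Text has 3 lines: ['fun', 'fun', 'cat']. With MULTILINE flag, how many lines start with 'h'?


With MULTILINE flag, ^ matches the start of each line.
Lines: ['fun', 'fun', 'cat']
Checking which lines start with 'h':
  Line 1: 'fun' -> no
  Line 2: 'fun' -> no
  Line 3: 'cat' -> no
Matching lines: []
Count: 0

0


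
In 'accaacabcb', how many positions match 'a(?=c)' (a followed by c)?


Lookahead 'a(?=c)' matches 'a' only when followed by 'c'.
String: 'accaacabcb'
Checking each position where char is 'a':
  pos 0: 'a' -> MATCH (next='c')
  pos 3: 'a' -> no (next='a')
  pos 4: 'a' -> MATCH (next='c')
  pos 6: 'a' -> no (next='b')
Matching positions: [0, 4]
Count: 2

2


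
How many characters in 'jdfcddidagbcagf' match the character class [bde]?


Character class [bde] matches any of: {b, d, e}
Scanning string 'jdfcddidagbcagf' character by character:
  pos 0: 'j' -> no
  pos 1: 'd' -> MATCH
  pos 2: 'f' -> no
  pos 3: 'c' -> no
  pos 4: 'd' -> MATCH
  pos 5: 'd' -> MATCH
  pos 6: 'i' -> no
  pos 7: 'd' -> MATCH
  pos 8: 'a' -> no
  pos 9: 'g' -> no
  pos 10: 'b' -> MATCH
  pos 11: 'c' -> no
  pos 12: 'a' -> no
  pos 13: 'g' -> no
  pos 14: 'f' -> no
Total matches: 5

5


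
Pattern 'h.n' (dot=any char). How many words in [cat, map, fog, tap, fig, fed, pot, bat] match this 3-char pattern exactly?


Pattern 'h.n' means: starts with 'h', any single char, ends with 'n'.
Checking each word (must be exactly 3 chars):
  'cat' (len=3): no
  'map' (len=3): no
  'fog' (len=3): no
  'tap' (len=3): no
  'fig' (len=3): no
  'fed' (len=3): no
  'pot' (len=3): no
  'bat' (len=3): no
Matching words: []
Total: 0

0


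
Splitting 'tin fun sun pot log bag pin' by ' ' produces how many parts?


Splitting by ' ' breaks the string at each occurrence of the separator.
Text: 'tin fun sun pot log bag pin'
Parts after split:
  Part 1: 'tin'
  Part 2: 'fun'
  Part 3: 'sun'
  Part 4: 'pot'
  Part 5: 'log'
  Part 6: 'bag'
  Part 7: 'pin'
Total parts: 7

7


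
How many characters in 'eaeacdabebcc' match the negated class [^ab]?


Negated class [^ab] matches any char NOT in {a, b}
Scanning 'eaeacdabebcc':
  pos 0: 'e' -> MATCH
  pos 1: 'a' -> no (excluded)
  pos 2: 'e' -> MATCH
  pos 3: 'a' -> no (excluded)
  pos 4: 'c' -> MATCH
  pos 5: 'd' -> MATCH
  pos 6: 'a' -> no (excluded)
  pos 7: 'b' -> no (excluded)
  pos 8: 'e' -> MATCH
  pos 9: 'b' -> no (excluded)
  pos 10: 'c' -> MATCH
  pos 11: 'c' -> MATCH
Total matches: 7

7


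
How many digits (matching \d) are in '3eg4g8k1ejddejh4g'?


\d matches any digit 0-9.
Scanning '3eg4g8k1ejddejh4g':
  pos 0: '3' -> DIGIT
  pos 3: '4' -> DIGIT
  pos 5: '8' -> DIGIT
  pos 7: '1' -> DIGIT
  pos 15: '4' -> DIGIT
Digits found: ['3', '4', '8', '1', '4']
Total: 5

5


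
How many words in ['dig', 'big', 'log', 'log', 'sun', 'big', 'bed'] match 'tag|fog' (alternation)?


Alternation 'tag|fog' matches either 'tag' or 'fog'.
Checking each word:
  'dig' -> no
  'big' -> no
  'log' -> no
  'log' -> no
  'sun' -> no
  'big' -> no
  'bed' -> no
Matches: []
Count: 0

0


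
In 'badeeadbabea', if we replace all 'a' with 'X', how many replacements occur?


re.sub('a', 'X', text) replaces every occurrence of 'a' with 'X'.
Text: 'badeeadbabea'
Scanning for 'a':
  pos 1: 'a' -> replacement #1
  pos 5: 'a' -> replacement #2
  pos 8: 'a' -> replacement #3
  pos 11: 'a' -> replacement #4
Total replacements: 4

4


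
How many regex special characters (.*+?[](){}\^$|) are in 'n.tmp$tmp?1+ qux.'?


Regex special characters are: . * + ? [ ] ( ) { } \ ^ $ |
Scanning 'n.tmp$tmp?1+ qux.':
  pos 1: '.' -> SPECIAL
  pos 5: '$' -> SPECIAL
  pos 9: '?' -> SPECIAL
  pos 11: '+' -> SPECIAL
  pos 16: '.' -> SPECIAL
Special chars found: ['.', '$', '?', '+', '.']
Total: 5

5


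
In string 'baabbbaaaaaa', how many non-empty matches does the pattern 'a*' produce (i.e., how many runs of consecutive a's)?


Pattern 'a*' matches zero or more a's. We want non-empty runs of consecutive a's.
String: 'baabbbaaaaaa'
Walking through the string to find runs of a's:
  Run 1: positions 1-2 -> 'aa'
  Run 2: positions 6-11 -> 'aaaaaa'
Non-empty runs found: ['aa', 'aaaaaa']
Count: 2

2


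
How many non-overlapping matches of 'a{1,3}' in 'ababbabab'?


Pattern 'a{1,3}' matches between 1 and 3 consecutive a's (greedy).
String: 'ababbabab'
Finding runs of a's and applying greedy matching:
  Run at pos 0: 'a' (length 1)
  Run at pos 2: 'a' (length 1)
  Run at pos 5: 'a' (length 1)
  Run at pos 7: 'a' (length 1)
Matches: ['a', 'a', 'a', 'a']
Count: 4

4


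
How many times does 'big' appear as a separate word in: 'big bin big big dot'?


Scanning each word for exact match 'big':
  Word 1: 'big' -> MATCH
  Word 2: 'bin' -> no
  Word 3: 'big' -> MATCH
  Word 4: 'big' -> MATCH
  Word 5: 'dot' -> no
Total matches: 3

3


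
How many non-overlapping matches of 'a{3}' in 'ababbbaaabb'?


Pattern 'a{3}' matches exactly 3 consecutive a's (greedy, non-overlapping).
String: 'ababbbaaabb'
Scanning for runs of a's:
  Run at pos 0: 'a' (length 1) -> 0 match(es)
  Run at pos 2: 'a' (length 1) -> 0 match(es)
  Run at pos 6: 'aaa' (length 3) -> 1 match(es)
Matches found: ['aaa']
Total: 1

1


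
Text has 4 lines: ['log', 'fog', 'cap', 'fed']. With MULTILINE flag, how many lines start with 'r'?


With MULTILINE flag, ^ matches the start of each line.
Lines: ['log', 'fog', 'cap', 'fed']
Checking which lines start with 'r':
  Line 1: 'log' -> no
  Line 2: 'fog' -> no
  Line 3: 'cap' -> no
  Line 4: 'fed' -> no
Matching lines: []
Count: 0

0


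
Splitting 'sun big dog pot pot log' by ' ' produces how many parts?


Splitting by ' ' breaks the string at each occurrence of the separator.
Text: 'sun big dog pot pot log'
Parts after split:
  Part 1: 'sun'
  Part 2: 'big'
  Part 3: 'dog'
  Part 4: 'pot'
  Part 5: 'pot'
  Part 6: 'log'
Total parts: 6

6


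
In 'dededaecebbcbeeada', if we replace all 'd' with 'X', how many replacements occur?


re.sub('d', 'X', text) replaces every occurrence of 'd' with 'X'.
Text: 'dededaecebbcbeeada'
Scanning for 'd':
  pos 0: 'd' -> replacement #1
  pos 2: 'd' -> replacement #2
  pos 4: 'd' -> replacement #3
  pos 16: 'd' -> replacement #4
Total replacements: 4

4


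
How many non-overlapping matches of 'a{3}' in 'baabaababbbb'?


Pattern 'a{3}' matches exactly 3 consecutive a's (greedy, non-overlapping).
String: 'baabaababbbb'
Scanning for runs of a's:
  Run at pos 1: 'aa' (length 2) -> 0 match(es)
  Run at pos 4: 'aa' (length 2) -> 0 match(es)
  Run at pos 7: 'a' (length 1) -> 0 match(es)
Matches found: []
Total: 0

0


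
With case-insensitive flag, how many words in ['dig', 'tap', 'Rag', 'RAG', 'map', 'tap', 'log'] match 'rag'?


Case-insensitive matching: compare each word's lowercase form to 'rag'.
  'dig' -> lower='dig' -> no
  'tap' -> lower='tap' -> no
  'Rag' -> lower='rag' -> MATCH
  'RAG' -> lower='rag' -> MATCH
  'map' -> lower='map' -> no
  'tap' -> lower='tap' -> no
  'log' -> lower='log' -> no
Matches: ['Rag', 'RAG']
Count: 2

2


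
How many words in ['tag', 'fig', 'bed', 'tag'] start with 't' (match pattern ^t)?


Pattern ^t anchors to start of word. Check which words begin with 't':
  'tag' -> MATCH (starts with 't')
  'fig' -> no
  'bed' -> no
  'tag' -> MATCH (starts with 't')
Matching words: ['tag', 'tag']
Count: 2

2


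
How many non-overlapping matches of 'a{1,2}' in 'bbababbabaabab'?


Pattern 'a{1,2}' matches between 1 and 2 consecutive a's (greedy).
String: 'bbababbabaabab'
Finding runs of a's and applying greedy matching:
  Run at pos 2: 'a' (length 1)
  Run at pos 4: 'a' (length 1)
  Run at pos 7: 'a' (length 1)
  Run at pos 9: 'aa' (length 2)
  Run at pos 12: 'a' (length 1)
Matches: ['a', 'a', 'a', 'aa', 'a']
Count: 5

5


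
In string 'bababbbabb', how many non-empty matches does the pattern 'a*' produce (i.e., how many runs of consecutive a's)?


Pattern 'a*' matches zero or more a's. We want non-empty runs of consecutive a's.
String: 'bababbbabb'
Walking through the string to find runs of a's:
  Run 1: positions 1-1 -> 'a'
  Run 2: positions 3-3 -> 'a'
  Run 3: positions 7-7 -> 'a'
Non-empty runs found: ['a', 'a', 'a']
Count: 3

3


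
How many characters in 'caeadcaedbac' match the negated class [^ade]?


Negated class [^ade] matches any char NOT in {a, d, e}
Scanning 'caeadcaedbac':
  pos 0: 'c' -> MATCH
  pos 1: 'a' -> no (excluded)
  pos 2: 'e' -> no (excluded)
  pos 3: 'a' -> no (excluded)
  pos 4: 'd' -> no (excluded)
  pos 5: 'c' -> MATCH
  pos 6: 'a' -> no (excluded)
  pos 7: 'e' -> no (excluded)
  pos 8: 'd' -> no (excluded)
  pos 9: 'b' -> MATCH
  pos 10: 'a' -> no (excluded)
  pos 11: 'c' -> MATCH
Total matches: 4

4


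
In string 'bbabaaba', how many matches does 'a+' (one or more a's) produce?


Pattern 'a+' matches one or more consecutive a's.
String: 'bbabaaba'
Scanning for runs of a:
  Match 1: 'a' (length 1)
  Match 2: 'aa' (length 2)
  Match 3: 'a' (length 1)
Total matches: 3

3


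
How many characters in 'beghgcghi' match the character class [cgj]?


Character class [cgj] matches any of: {c, g, j}
Scanning string 'beghgcghi' character by character:
  pos 0: 'b' -> no
  pos 1: 'e' -> no
  pos 2: 'g' -> MATCH
  pos 3: 'h' -> no
  pos 4: 'g' -> MATCH
  pos 5: 'c' -> MATCH
  pos 6: 'g' -> MATCH
  pos 7: 'h' -> no
  pos 8: 'i' -> no
Total matches: 4

4


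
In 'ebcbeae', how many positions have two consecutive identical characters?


Looking for consecutive identical characters in 'ebcbeae':
  pos 0-1: 'e' vs 'b' -> different
  pos 1-2: 'b' vs 'c' -> different
  pos 2-3: 'c' vs 'b' -> different
  pos 3-4: 'b' vs 'e' -> different
  pos 4-5: 'e' vs 'a' -> different
  pos 5-6: 'a' vs 'e' -> different
Consecutive identical pairs: []
Count: 0

0


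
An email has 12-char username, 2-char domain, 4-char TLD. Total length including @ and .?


An email address has format: username@domain.tld
Username length: 12
'@' character: 1
Domain length: 2
'.' character: 1
TLD length: 4
Total = 12 + 1 + 2 + 1 + 4 = 20

20


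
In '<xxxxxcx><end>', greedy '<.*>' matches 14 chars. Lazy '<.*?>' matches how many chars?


Greedy '<.*>' tries to match as MUCH as possible.
Lazy '<.*?>' tries to match as LITTLE as possible.

String: '<xxxxxcx><end>'
Greedy '<.*>' starts at first '<' and extends to the LAST '>': '<xxxxxcx><end>' (14 chars)
Lazy '<.*?>' starts at first '<' and stops at the FIRST '>': '<xxxxxcx>' (9 chars)

9


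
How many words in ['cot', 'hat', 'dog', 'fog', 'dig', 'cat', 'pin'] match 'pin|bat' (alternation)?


Alternation 'pin|bat' matches either 'pin' or 'bat'.
Checking each word:
  'cot' -> no
  'hat' -> no
  'dog' -> no
  'fog' -> no
  'dig' -> no
  'cat' -> no
  'pin' -> MATCH
Matches: ['pin']
Count: 1

1


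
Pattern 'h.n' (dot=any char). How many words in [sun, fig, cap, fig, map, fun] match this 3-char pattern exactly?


Pattern 'h.n' means: starts with 'h', any single char, ends with 'n'.
Checking each word (must be exactly 3 chars):
  'sun' (len=3): no
  'fig' (len=3): no
  'cap' (len=3): no
  'fig' (len=3): no
  'map' (len=3): no
  'fun' (len=3): no
Matching words: []
Total: 0

0


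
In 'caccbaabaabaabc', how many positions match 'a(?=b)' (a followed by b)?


Lookahead 'a(?=b)' matches 'a' only when followed by 'b'.
String: 'caccbaabaabaabc'
Checking each position where char is 'a':
  pos 1: 'a' -> no (next='c')
  pos 5: 'a' -> no (next='a')
  pos 6: 'a' -> MATCH (next='b')
  pos 8: 'a' -> no (next='a')
  pos 9: 'a' -> MATCH (next='b')
  pos 11: 'a' -> no (next='a')
  pos 12: 'a' -> MATCH (next='b')
Matching positions: [6, 9, 12]
Count: 3

3


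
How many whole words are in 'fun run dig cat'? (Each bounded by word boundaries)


Word boundaries (\b) mark the start/end of each word.
Text: 'fun run dig cat'
Splitting by whitespace:
  Word 1: 'fun'
  Word 2: 'run'
  Word 3: 'dig'
  Word 4: 'cat'
Total whole words: 4

4


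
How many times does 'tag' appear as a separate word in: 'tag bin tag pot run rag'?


Scanning each word for exact match 'tag':
  Word 1: 'tag' -> MATCH
  Word 2: 'bin' -> no
  Word 3: 'tag' -> MATCH
  Word 4: 'pot' -> no
  Word 5: 'run' -> no
  Word 6: 'rag' -> no
Total matches: 2

2


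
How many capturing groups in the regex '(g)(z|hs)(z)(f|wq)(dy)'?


To count capturing groups, count each '(' that starts a group.
Pattern: '(g)(z|hs)(z)(f|wq)(dy)'
Walking through the pattern:
  Position 0: '(' -> group #1
  Position 3: '(' -> group #2
  Position 9: '(' -> group #3
  Position 12: '(' -> group #4
  Position 18: '(' -> group #5
Total capturing groups: 5

5


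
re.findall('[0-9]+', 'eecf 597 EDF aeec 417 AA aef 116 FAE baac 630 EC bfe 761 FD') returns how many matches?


Pattern '[0-9]+' finds one or more digits.
Text: 'eecf 597 EDF aeec 417 AA aef 116 FAE baac 630 EC bfe 761 FD'
Scanning for matches:
  Match 1: '597'
  Match 2: '417'
  Match 3: '116'
  Match 4: '630'
  Match 5: '761'
Total matches: 5

5


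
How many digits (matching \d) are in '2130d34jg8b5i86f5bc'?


\d matches any digit 0-9.
Scanning '2130d34jg8b5i86f5bc':
  pos 0: '2' -> DIGIT
  pos 1: '1' -> DIGIT
  pos 2: '3' -> DIGIT
  pos 3: '0' -> DIGIT
  pos 5: '3' -> DIGIT
  pos 6: '4' -> DIGIT
  pos 9: '8' -> DIGIT
  pos 11: '5' -> DIGIT
  pos 13: '8' -> DIGIT
  pos 14: '6' -> DIGIT
  pos 16: '5' -> DIGIT
Digits found: ['2', '1', '3', '0', '3', '4', '8', '5', '8', '6', '5']
Total: 11

11


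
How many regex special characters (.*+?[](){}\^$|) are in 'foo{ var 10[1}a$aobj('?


Regex special characters are: . * + ? [ ] ( ) { } \ ^ $ |
Scanning 'foo{ var 10[1}a$aobj(':
  pos 3: '{' -> SPECIAL
  pos 11: '[' -> SPECIAL
  pos 13: '}' -> SPECIAL
  pos 15: '$' -> SPECIAL
  pos 20: '(' -> SPECIAL
Special chars found: ['{', '[', '}', '$', '(']
Total: 5

5


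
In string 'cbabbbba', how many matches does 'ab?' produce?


Pattern 'ab?' matches 'a' optionally followed by 'b'.
String: 'cbabbbba'
Scanning left to right for 'a' then checking next char:
  Match 1: 'ab' (a followed by b)
  Match 2: 'a' (a not followed by b)
Total matches: 2

2


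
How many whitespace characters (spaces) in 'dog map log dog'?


\s matches whitespace characters (spaces, tabs, etc.).
Text: 'dog map log dog'
This text has 4 words separated by spaces.
Number of spaces = number of words - 1 = 4 - 1 = 3

3


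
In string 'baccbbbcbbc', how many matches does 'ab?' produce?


Pattern 'ab?' matches 'a' optionally followed by 'b'.
String: 'baccbbbcbbc'
Scanning left to right for 'a' then checking next char:
  Match 1: 'a' (a not followed by b)
Total matches: 1

1


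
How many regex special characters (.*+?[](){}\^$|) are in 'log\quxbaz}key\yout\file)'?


Regex special characters are: . * + ? [ ] ( ) { } \ ^ $ |
Scanning 'log\quxbaz}key\yout\file)':
  pos 3: '\' -> SPECIAL
  pos 10: '}' -> SPECIAL
  pos 14: '\' -> SPECIAL
  pos 19: '\' -> SPECIAL
  pos 24: ')' -> SPECIAL
Special chars found: ['\\', '}', '\\', '\\', ')']
Total: 5

5


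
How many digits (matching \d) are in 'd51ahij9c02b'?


\d matches any digit 0-9.
Scanning 'd51ahij9c02b':
  pos 1: '5' -> DIGIT
  pos 2: '1' -> DIGIT
  pos 7: '9' -> DIGIT
  pos 9: '0' -> DIGIT
  pos 10: '2' -> DIGIT
Digits found: ['5', '1', '9', '0', '2']
Total: 5

5


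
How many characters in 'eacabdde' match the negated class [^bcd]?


Negated class [^bcd] matches any char NOT in {b, c, d}
Scanning 'eacabdde':
  pos 0: 'e' -> MATCH
  pos 1: 'a' -> MATCH
  pos 2: 'c' -> no (excluded)
  pos 3: 'a' -> MATCH
  pos 4: 'b' -> no (excluded)
  pos 5: 'd' -> no (excluded)
  pos 6: 'd' -> no (excluded)
  pos 7: 'e' -> MATCH
Total matches: 4

4


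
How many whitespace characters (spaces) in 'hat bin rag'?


\s matches whitespace characters (spaces, tabs, etc.).
Text: 'hat bin rag'
This text has 3 words separated by spaces.
Number of spaces = number of words - 1 = 3 - 1 = 2

2


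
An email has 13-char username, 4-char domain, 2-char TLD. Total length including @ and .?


An email address has format: username@domain.tld
Username length: 13
'@' character: 1
Domain length: 4
'.' character: 1
TLD length: 2
Total = 13 + 1 + 4 + 1 + 2 = 21

21


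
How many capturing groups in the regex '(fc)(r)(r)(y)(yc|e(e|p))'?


To count capturing groups, count each '(' that starts a group.
Pattern: '(fc)(r)(r)(y)(yc|e(e|p))'
Walking through the pattern:
  Position 0: '(' -> group #1
  Position 4: '(' -> group #2
  Position 7: '(' -> group #3
  Position 10: '(' -> group #4
  Position 13: '(' -> group #5
  Position 18: '(' -> group #6
Total capturing groups: 6

6


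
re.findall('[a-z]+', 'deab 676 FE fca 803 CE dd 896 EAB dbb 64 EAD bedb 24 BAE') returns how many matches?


Pattern '[a-z]+' finds one or more lowercase letters.
Text: 'deab 676 FE fca 803 CE dd 896 EAB dbb 64 EAD bedb 24 BAE'
Scanning for matches:
  Match 1: 'deab'
  Match 2: 'fca'
  Match 3: 'dd'
  Match 4: 'dbb'
  Match 5: 'bedb'
Total matches: 5

5


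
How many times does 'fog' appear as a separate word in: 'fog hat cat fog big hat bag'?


Scanning each word for exact match 'fog':
  Word 1: 'fog' -> MATCH
  Word 2: 'hat' -> no
  Word 3: 'cat' -> no
  Word 4: 'fog' -> MATCH
  Word 5: 'big' -> no
  Word 6: 'hat' -> no
  Word 7: 'bag' -> no
Total matches: 2

2


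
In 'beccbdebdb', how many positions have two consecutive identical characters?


Looking for consecutive identical characters in 'beccbdebdb':
  pos 0-1: 'b' vs 'e' -> different
  pos 1-2: 'e' vs 'c' -> different
  pos 2-3: 'c' vs 'c' -> MATCH ('cc')
  pos 3-4: 'c' vs 'b' -> different
  pos 4-5: 'b' vs 'd' -> different
  pos 5-6: 'd' vs 'e' -> different
  pos 6-7: 'e' vs 'b' -> different
  pos 7-8: 'b' vs 'd' -> different
  pos 8-9: 'd' vs 'b' -> different
Consecutive identical pairs: ['cc']
Count: 1

1


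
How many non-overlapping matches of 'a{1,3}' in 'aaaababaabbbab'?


Pattern 'a{1,3}' matches between 1 and 3 consecutive a's (greedy).
String: 'aaaababaabbbab'
Finding runs of a's and applying greedy matching:
  Run at pos 0: 'aaaa' (length 4)
  Run at pos 5: 'a' (length 1)
  Run at pos 7: 'aa' (length 2)
  Run at pos 12: 'a' (length 1)
Matches: ['aaa', 'a', 'a', 'aa', 'a']
Count: 5

5


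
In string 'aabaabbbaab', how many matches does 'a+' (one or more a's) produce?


Pattern 'a+' matches one or more consecutive a's.
String: 'aabaabbbaab'
Scanning for runs of a:
  Match 1: 'aa' (length 2)
  Match 2: 'aa' (length 2)
  Match 3: 'aa' (length 2)
Total matches: 3

3


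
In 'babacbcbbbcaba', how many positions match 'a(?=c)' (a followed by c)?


Lookahead 'a(?=c)' matches 'a' only when followed by 'c'.
String: 'babacbcbbbcaba'
Checking each position where char is 'a':
  pos 1: 'a' -> no (next='b')
  pos 3: 'a' -> MATCH (next='c')
  pos 11: 'a' -> no (next='b')
Matching positions: [3]
Count: 1

1


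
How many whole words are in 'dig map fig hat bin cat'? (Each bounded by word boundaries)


Word boundaries (\b) mark the start/end of each word.
Text: 'dig map fig hat bin cat'
Splitting by whitespace:
  Word 1: 'dig'
  Word 2: 'map'
  Word 3: 'fig'
  Word 4: 'hat'
  Word 5: 'bin'
  Word 6: 'cat'
Total whole words: 6

6


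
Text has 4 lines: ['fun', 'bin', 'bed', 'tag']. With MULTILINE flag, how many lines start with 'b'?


With MULTILINE flag, ^ matches the start of each line.
Lines: ['fun', 'bin', 'bed', 'tag']
Checking which lines start with 'b':
  Line 1: 'fun' -> no
  Line 2: 'bin' -> MATCH
  Line 3: 'bed' -> MATCH
  Line 4: 'tag' -> no
Matching lines: ['bin', 'bed']
Count: 2

2


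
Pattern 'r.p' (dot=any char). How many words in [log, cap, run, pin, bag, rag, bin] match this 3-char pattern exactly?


Pattern 'r.p' means: starts with 'r', any single char, ends with 'p'.
Checking each word (must be exactly 3 chars):
  'log' (len=3): no
  'cap' (len=3): no
  'run' (len=3): no
  'pin' (len=3): no
  'bag' (len=3): no
  'rag' (len=3): no
  'bin' (len=3): no
Matching words: []
Total: 0

0


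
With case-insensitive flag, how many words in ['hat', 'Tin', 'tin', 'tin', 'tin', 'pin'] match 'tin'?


Case-insensitive matching: compare each word's lowercase form to 'tin'.
  'hat' -> lower='hat' -> no
  'Tin' -> lower='tin' -> MATCH
  'tin' -> lower='tin' -> MATCH
  'tin' -> lower='tin' -> MATCH
  'tin' -> lower='tin' -> MATCH
  'pin' -> lower='pin' -> no
Matches: ['Tin', 'tin', 'tin', 'tin']
Count: 4

4


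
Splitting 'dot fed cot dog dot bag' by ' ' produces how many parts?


Splitting by ' ' breaks the string at each occurrence of the separator.
Text: 'dot fed cot dog dot bag'
Parts after split:
  Part 1: 'dot'
  Part 2: 'fed'
  Part 3: 'cot'
  Part 4: 'dog'
  Part 5: 'dot'
  Part 6: 'bag'
Total parts: 6

6


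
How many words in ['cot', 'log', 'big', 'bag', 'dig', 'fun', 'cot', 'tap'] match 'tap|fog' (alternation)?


Alternation 'tap|fog' matches either 'tap' or 'fog'.
Checking each word:
  'cot' -> no
  'log' -> no
  'big' -> no
  'bag' -> no
  'dig' -> no
  'fun' -> no
  'cot' -> no
  'tap' -> MATCH
Matches: ['tap']
Count: 1

1


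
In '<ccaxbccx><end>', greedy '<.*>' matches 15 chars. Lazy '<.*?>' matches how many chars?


Greedy '<.*>' tries to match as MUCH as possible.
Lazy '<.*?>' tries to match as LITTLE as possible.

String: '<ccaxbccx><end>'
Greedy '<.*>' starts at first '<' and extends to the LAST '>': '<ccaxbccx><end>' (15 chars)
Lazy '<.*?>' starts at first '<' and stops at the FIRST '>': '<ccaxbccx>' (10 chars)

10


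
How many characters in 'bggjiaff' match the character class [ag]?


Character class [ag] matches any of: {a, g}
Scanning string 'bggjiaff' character by character:
  pos 0: 'b' -> no
  pos 1: 'g' -> MATCH
  pos 2: 'g' -> MATCH
  pos 3: 'j' -> no
  pos 4: 'i' -> no
  pos 5: 'a' -> MATCH
  pos 6: 'f' -> no
  pos 7: 'f' -> no
Total matches: 3

3


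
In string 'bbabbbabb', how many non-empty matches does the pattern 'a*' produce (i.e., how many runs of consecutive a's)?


Pattern 'a*' matches zero or more a's. We want non-empty runs of consecutive a's.
String: 'bbabbbabb'
Walking through the string to find runs of a's:
  Run 1: positions 2-2 -> 'a'
  Run 2: positions 6-6 -> 'a'
Non-empty runs found: ['a', 'a']
Count: 2

2


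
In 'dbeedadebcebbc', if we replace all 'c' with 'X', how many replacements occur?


re.sub('c', 'X', text) replaces every occurrence of 'c' with 'X'.
Text: 'dbeedadebcebbc'
Scanning for 'c':
  pos 9: 'c' -> replacement #1
  pos 13: 'c' -> replacement #2
Total replacements: 2

2


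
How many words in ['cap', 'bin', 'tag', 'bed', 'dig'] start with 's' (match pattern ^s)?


Pattern ^s anchors to start of word. Check which words begin with 's':
  'cap' -> no
  'bin' -> no
  'tag' -> no
  'bed' -> no
  'dig' -> no
Matching words: []
Count: 0

0


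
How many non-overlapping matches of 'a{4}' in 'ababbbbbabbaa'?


Pattern 'a{4}' matches exactly 4 consecutive a's (greedy, non-overlapping).
String: 'ababbbbbabbaa'
Scanning for runs of a's:
  Run at pos 0: 'a' (length 1) -> 0 match(es)
  Run at pos 2: 'a' (length 1) -> 0 match(es)
  Run at pos 8: 'a' (length 1) -> 0 match(es)
  Run at pos 11: 'aa' (length 2) -> 0 match(es)
Matches found: []
Total: 0

0


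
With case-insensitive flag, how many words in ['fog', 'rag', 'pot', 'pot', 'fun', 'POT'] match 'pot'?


Case-insensitive matching: compare each word's lowercase form to 'pot'.
  'fog' -> lower='fog' -> no
  'rag' -> lower='rag' -> no
  'pot' -> lower='pot' -> MATCH
  'pot' -> lower='pot' -> MATCH
  'fun' -> lower='fun' -> no
  'POT' -> lower='pot' -> MATCH
Matches: ['pot', 'pot', 'POT']
Count: 3

3


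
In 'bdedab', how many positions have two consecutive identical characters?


Looking for consecutive identical characters in 'bdedab':
  pos 0-1: 'b' vs 'd' -> different
  pos 1-2: 'd' vs 'e' -> different
  pos 2-3: 'e' vs 'd' -> different
  pos 3-4: 'd' vs 'a' -> different
  pos 4-5: 'a' vs 'b' -> different
Consecutive identical pairs: []
Count: 0

0


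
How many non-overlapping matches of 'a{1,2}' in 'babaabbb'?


Pattern 'a{1,2}' matches between 1 and 2 consecutive a's (greedy).
String: 'babaabbb'
Finding runs of a's and applying greedy matching:
  Run at pos 1: 'a' (length 1)
  Run at pos 3: 'aa' (length 2)
Matches: ['a', 'aa']
Count: 2

2


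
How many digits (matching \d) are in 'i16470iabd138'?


\d matches any digit 0-9.
Scanning 'i16470iabd138':
  pos 1: '1' -> DIGIT
  pos 2: '6' -> DIGIT
  pos 3: '4' -> DIGIT
  pos 4: '7' -> DIGIT
  pos 5: '0' -> DIGIT
  pos 10: '1' -> DIGIT
  pos 11: '3' -> DIGIT
  pos 12: '8' -> DIGIT
Digits found: ['1', '6', '4', '7', '0', '1', '3', '8']
Total: 8

8


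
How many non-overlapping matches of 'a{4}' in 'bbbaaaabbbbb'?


Pattern 'a{4}' matches exactly 4 consecutive a's (greedy, non-overlapping).
String: 'bbbaaaabbbbb'
Scanning for runs of a's:
  Run at pos 3: 'aaaa' (length 4) -> 1 match(es)
Matches found: ['aaaa']
Total: 1

1


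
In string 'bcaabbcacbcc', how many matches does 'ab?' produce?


Pattern 'ab?' matches 'a' optionally followed by 'b'.
String: 'bcaabbcacbcc'
Scanning left to right for 'a' then checking next char:
  Match 1: 'a' (a not followed by b)
  Match 2: 'ab' (a followed by b)
  Match 3: 'a' (a not followed by b)
Total matches: 3

3


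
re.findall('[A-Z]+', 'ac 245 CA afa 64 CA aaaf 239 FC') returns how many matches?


Pattern '[A-Z]+' finds one or more uppercase letters.
Text: 'ac 245 CA afa 64 CA aaaf 239 FC'
Scanning for matches:
  Match 1: 'CA'
  Match 2: 'CA'
  Match 3: 'FC'
Total matches: 3

3


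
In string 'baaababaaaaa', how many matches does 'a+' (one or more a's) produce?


Pattern 'a+' matches one or more consecutive a's.
String: 'baaababaaaaa'
Scanning for runs of a:
  Match 1: 'aaa' (length 3)
  Match 2: 'a' (length 1)
  Match 3: 'aaaaa' (length 5)
Total matches: 3

3


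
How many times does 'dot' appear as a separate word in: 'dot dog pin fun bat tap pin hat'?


Scanning each word for exact match 'dot':
  Word 1: 'dot' -> MATCH
  Word 2: 'dog' -> no
  Word 3: 'pin' -> no
  Word 4: 'fun' -> no
  Word 5: 'bat' -> no
  Word 6: 'tap' -> no
  Word 7: 'pin' -> no
  Word 8: 'hat' -> no
Total matches: 1

1


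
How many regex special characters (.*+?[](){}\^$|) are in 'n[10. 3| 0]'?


Regex special characters are: . * + ? [ ] ( ) { } \ ^ $ |
Scanning 'n[10. 3| 0]':
  pos 1: '[' -> SPECIAL
  pos 4: '.' -> SPECIAL
  pos 7: '|' -> SPECIAL
  pos 10: ']' -> SPECIAL
Special chars found: ['[', '.', '|', ']']
Total: 4

4


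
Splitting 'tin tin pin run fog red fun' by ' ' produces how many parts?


Splitting by ' ' breaks the string at each occurrence of the separator.
Text: 'tin tin pin run fog red fun'
Parts after split:
  Part 1: 'tin'
  Part 2: 'tin'
  Part 3: 'pin'
  Part 4: 'run'
  Part 5: 'fog'
  Part 6: 'red'
  Part 7: 'fun'
Total parts: 7

7


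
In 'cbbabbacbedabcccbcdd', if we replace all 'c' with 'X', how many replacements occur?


re.sub('c', 'X', text) replaces every occurrence of 'c' with 'X'.
Text: 'cbbabbacbedabcccbcdd'
Scanning for 'c':
  pos 0: 'c' -> replacement #1
  pos 7: 'c' -> replacement #2
  pos 13: 'c' -> replacement #3
  pos 14: 'c' -> replacement #4
  pos 15: 'c' -> replacement #5
  pos 17: 'c' -> replacement #6
Total replacements: 6

6


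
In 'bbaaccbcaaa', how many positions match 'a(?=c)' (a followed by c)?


Lookahead 'a(?=c)' matches 'a' only when followed by 'c'.
String: 'bbaaccbcaaa'
Checking each position where char is 'a':
  pos 2: 'a' -> no (next='a')
  pos 3: 'a' -> MATCH (next='c')
  pos 8: 'a' -> no (next='a')
  pos 9: 'a' -> no (next='a')
Matching positions: [3]
Count: 1

1


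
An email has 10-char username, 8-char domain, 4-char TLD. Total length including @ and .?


An email address has format: username@domain.tld
Username length: 10
'@' character: 1
Domain length: 8
'.' character: 1
TLD length: 4
Total = 10 + 1 + 8 + 1 + 4 = 24

24


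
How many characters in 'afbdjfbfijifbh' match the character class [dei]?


Character class [dei] matches any of: {d, e, i}
Scanning string 'afbdjfbfijifbh' character by character:
  pos 0: 'a' -> no
  pos 1: 'f' -> no
  pos 2: 'b' -> no
  pos 3: 'd' -> MATCH
  pos 4: 'j' -> no
  pos 5: 'f' -> no
  pos 6: 'b' -> no
  pos 7: 'f' -> no
  pos 8: 'i' -> MATCH
  pos 9: 'j' -> no
  pos 10: 'i' -> MATCH
  pos 11: 'f' -> no
  pos 12: 'b' -> no
  pos 13: 'h' -> no
Total matches: 3

3


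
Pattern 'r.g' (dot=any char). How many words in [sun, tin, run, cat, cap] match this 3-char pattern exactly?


Pattern 'r.g' means: starts with 'r', any single char, ends with 'g'.
Checking each word (must be exactly 3 chars):
  'sun' (len=3): no
  'tin' (len=3): no
  'run' (len=3): no
  'cat' (len=3): no
  'cap' (len=3): no
Matching words: []
Total: 0

0


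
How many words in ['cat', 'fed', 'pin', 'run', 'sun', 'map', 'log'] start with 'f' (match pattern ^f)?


Pattern ^f anchors to start of word. Check which words begin with 'f':
  'cat' -> no
  'fed' -> MATCH (starts with 'f')
  'pin' -> no
  'run' -> no
  'sun' -> no
  'map' -> no
  'log' -> no
Matching words: ['fed']
Count: 1

1


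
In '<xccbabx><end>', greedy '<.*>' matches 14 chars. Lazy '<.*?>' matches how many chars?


Greedy '<.*>' tries to match as MUCH as possible.
Lazy '<.*?>' tries to match as LITTLE as possible.

String: '<xccbabx><end>'
Greedy '<.*>' starts at first '<' and extends to the LAST '>': '<xccbabx><end>' (14 chars)
Lazy '<.*?>' starts at first '<' and stops at the FIRST '>': '<xccbabx>' (9 chars)

9


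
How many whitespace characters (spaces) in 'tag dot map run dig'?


\s matches whitespace characters (spaces, tabs, etc.).
Text: 'tag dot map run dig'
This text has 5 words separated by spaces.
Number of spaces = number of words - 1 = 5 - 1 = 4

4


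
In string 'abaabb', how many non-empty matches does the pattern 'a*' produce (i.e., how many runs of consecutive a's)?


Pattern 'a*' matches zero or more a's. We want non-empty runs of consecutive a's.
String: 'abaabb'
Walking through the string to find runs of a's:
  Run 1: positions 0-0 -> 'a'
  Run 2: positions 2-3 -> 'aa'
Non-empty runs found: ['a', 'aa']
Count: 2

2


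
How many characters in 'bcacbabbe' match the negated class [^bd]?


Negated class [^bd] matches any char NOT in {b, d}
Scanning 'bcacbabbe':
  pos 0: 'b' -> no (excluded)
  pos 1: 'c' -> MATCH
  pos 2: 'a' -> MATCH
  pos 3: 'c' -> MATCH
  pos 4: 'b' -> no (excluded)
  pos 5: 'a' -> MATCH
  pos 6: 'b' -> no (excluded)
  pos 7: 'b' -> no (excluded)
  pos 8: 'e' -> MATCH
Total matches: 5

5


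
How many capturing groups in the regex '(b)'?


To count capturing groups, count each '(' that starts a group.
Pattern: '(b)'
Walking through the pattern:
  Position 0: '(' -> group #1
Total capturing groups: 1

1


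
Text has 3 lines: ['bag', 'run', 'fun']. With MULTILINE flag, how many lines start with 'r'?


With MULTILINE flag, ^ matches the start of each line.
Lines: ['bag', 'run', 'fun']
Checking which lines start with 'r':
  Line 1: 'bag' -> no
  Line 2: 'run' -> MATCH
  Line 3: 'fun' -> no
Matching lines: ['run']
Count: 1

1


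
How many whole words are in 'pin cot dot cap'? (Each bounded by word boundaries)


Word boundaries (\b) mark the start/end of each word.
Text: 'pin cot dot cap'
Splitting by whitespace:
  Word 1: 'pin'
  Word 2: 'cot'
  Word 3: 'dot'
  Word 4: 'cap'
Total whole words: 4

4


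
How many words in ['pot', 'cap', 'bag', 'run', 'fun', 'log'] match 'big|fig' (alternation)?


Alternation 'big|fig' matches either 'big' or 'fig'.
Checking each word:
  'pot' -> no
  'cap' -> no
  'bag' -> no
  'run' -> no
  'fun' -> no
  'log' -> no
Matches: []
Count: 0

0


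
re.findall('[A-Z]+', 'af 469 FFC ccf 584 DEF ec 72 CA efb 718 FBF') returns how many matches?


Pattern '[A-Z]+' finds one or more uppercase letters.
Text: 'af 469 FFC ccf 584 DEF ec 72 CA efb 718 FBF'
Scanning for matches:
  Match 1: 'FFC'
  Match 2: 'DEF'
  Match 3: 'CA'
  Match 4: 'FBF'
Total matches: 4

4


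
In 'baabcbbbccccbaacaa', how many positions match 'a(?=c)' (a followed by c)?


Lookahead 'a(?=c)' matches 'a' only when followed by 'c'.
String: 'baabcbbbccccbaacaa'
Checking each position where char is 'a':
  pos 1: 'a' -> no (next='a')
  pos 2: 'a' -> no (next='b')
  pos 13: 'a' -> no (next='a')
  pos 14: 'a' -> MATCH (next='c')
  pos 16: 'a' -> no (next='a')
Matching positions: [14]
Count: 1

1


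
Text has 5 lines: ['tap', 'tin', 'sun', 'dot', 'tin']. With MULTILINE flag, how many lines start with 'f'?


With MULTILINE flag, ^ matches the start of each line.
Lines: ['tap', 'tin', 'sun', 'dot', 'tin']
Checking which lines start with 'f':
  Line 1: 'tap' -> no
  Line 2: 'tin' -> no
  Line 3: 'sun' -> no
  Line 4: 'dot' -> no
  Line 5: 'tin' -> no
Matching lines: []
Count: 0

0


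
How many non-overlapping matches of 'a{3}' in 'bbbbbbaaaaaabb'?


Pattern 'a{3}' matches exactly 3 consecutive a's (greedy, non-overlapping).
String: 'bbbbbbaaaaaabb'
Scanning for runs of a's:
  Run at pos 6: 'aaaaaa' (length 6) -> 2 match(es)
Matches found: ['aaa', 'aaa']
Total: 2

2


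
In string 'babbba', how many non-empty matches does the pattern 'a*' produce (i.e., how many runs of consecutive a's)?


Pattern 'a*' matches zero or more a's. We want non-empty runs of consecutive a's.
String: 'babbba'
Walking through the string to find runs of a's:
  Run 1: positions 1-1 -> 'a'
  Run 2: positions 5-5 -> 'a'
Non-empty runs found: ['a', 'a']
Count: 2

2


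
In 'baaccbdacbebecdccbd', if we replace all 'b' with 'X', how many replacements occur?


re.sub('b', 'X', text) replaces every occurrence of 'b' with 'X'.
Text: 'baaccbdacbebecdccbd'
Scanning for 'b':
  pos 0: 'b' -> replacement #1
  pos 5: 'b' -> replacement #2
  pos 9: 'b' -> replacement #3
  pos 11: 'b' -> replacement #4
  pos 17: 'b' -> replacement #5
Total replacements: 5

5


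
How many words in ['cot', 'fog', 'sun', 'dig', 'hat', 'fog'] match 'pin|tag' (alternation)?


Alternation 'pin|tag' matches either 'pin' or 'tag'.
Checking each word:
  'cot' -> no
  'fog' -> no
  'sun' -> no
  'dig' -> no
  'hat' -> no
  'fog' -> no
Matches: []
Count: 0

0


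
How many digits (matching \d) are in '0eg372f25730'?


\d matches any digit 0-9.
Scanning '0eg372f25730':
  pos 0: '0' -> DIGIT
  pos 3: '3' -> DIGIT
  pos 4: '7' -> DIGIT
  pos 5: '2' -> DIGIT
  pos 7: '2' -> DIGIT
  pos 8: '5' -> DIGIT
  pos 9: '7' -> DIGIT
  pos 10: '3' -> DIGIT
  pos 11: '0' -> DIGIT
Digits found: ['0', '3', '7', '2', '2', '5', '7', '3', '0']
Total: 9

9


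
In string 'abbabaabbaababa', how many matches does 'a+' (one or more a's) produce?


Pattern 'a+' matches one or more consecutive a's.
String: 'abbabaabbaababa'
Scanning for runs of a:
  Match 1: 'a' (length 1)
  Match 2: 'a' (length 1)
  Match 3: 'aa' (length 2)
  Match 4: 'aa' (length 2)
  Match 5: 'a' (length 1)
  Match 6: 'a' (length 1)
Total matches: 6

6


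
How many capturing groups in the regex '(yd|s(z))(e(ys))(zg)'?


To count capturing groups, count each '(' that starts a group.
Pattern: '(yd|s(z))(e(ys))(zg)'
Walking through the pattern:
  Position 0: '(' -> group #1
  Position 5: '(' -> group #2
  Position 9: '(' -> group #3
  Position 11: '(' -> group #4
  Position 16: '(' -> group #5
Total capturing groups: 5

5


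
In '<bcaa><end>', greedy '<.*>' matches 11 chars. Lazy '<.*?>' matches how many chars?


Greedy '<.*>' tries to match as MUCH as possible.
Lazy '<.*?>' tries to match as LITTLE as possible.

String: '<bcaa><end>'
Greedy '<.*>' starts at first '<' and extends to the LAST '>': '<bcaa><end>' (11 chars)
Lazy '<.*?>' starts at first '<' and stops at the FIRST '>': '<bcaa>' (6 chars)

6


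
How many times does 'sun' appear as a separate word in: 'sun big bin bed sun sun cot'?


Scanning each word for exact match 'sun':
  Word 1: 'sun' -> MATCH
  Word 2: 'big' -> no
  Word 3: 'bin' -> no
  Word 4: 'bed' -> no
  Word 5: 'sun' -> MATCH
  Word 6: 'sun' -> MATCH
  Word 7: 'cot' -> no
Total matches: 3

3


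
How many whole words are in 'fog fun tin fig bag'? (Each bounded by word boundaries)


Word boundaries (\b) mark the start/end of each word.
Text: 'fog fun tin fig bag'
Splitting by whitespace:
  Word 1: 'fog'
  Word 2: 'fun'
  Word 3: 'tin'
  Word 4: 'fig'
  Word 5: 'bag'
Total whole words: 5

5


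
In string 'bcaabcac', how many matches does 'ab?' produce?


Pattern 'ab?' matches 'a' optionally followed by 'b'.
String: 'bcaabcac'
Scanning left to right for 'a' then checking next char:
  Match 1: 'a' (a not followed by b)
  Match 2: 'ab' (a followed by b)
  Match 3: 'a' (a not followed by b)
Total matches: 3

3
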